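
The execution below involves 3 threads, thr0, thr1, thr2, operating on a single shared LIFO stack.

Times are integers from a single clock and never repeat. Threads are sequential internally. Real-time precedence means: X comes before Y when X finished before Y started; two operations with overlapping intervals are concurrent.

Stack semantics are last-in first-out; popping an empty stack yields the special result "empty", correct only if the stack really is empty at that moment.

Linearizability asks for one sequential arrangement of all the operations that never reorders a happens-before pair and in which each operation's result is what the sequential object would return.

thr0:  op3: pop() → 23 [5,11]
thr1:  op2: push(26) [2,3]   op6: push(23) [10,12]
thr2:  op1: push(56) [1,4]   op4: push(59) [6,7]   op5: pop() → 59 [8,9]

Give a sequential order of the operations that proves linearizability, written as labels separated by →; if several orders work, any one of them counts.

op1 → op2 → op4 → op5 → op6 → op3

after step 1 (op1 push(56)): stack <56>
after step 2 (op2 push(26)): stack <56,26>
after step 3 (op4 push(59)): stack <56,26,59>
after step 4 (op5 pop() → 59): stack <56,26>
after step 5 (op6 push(23)): stack <56,26,23>
after step 6 (op3 pop() → 23): stack <56,26>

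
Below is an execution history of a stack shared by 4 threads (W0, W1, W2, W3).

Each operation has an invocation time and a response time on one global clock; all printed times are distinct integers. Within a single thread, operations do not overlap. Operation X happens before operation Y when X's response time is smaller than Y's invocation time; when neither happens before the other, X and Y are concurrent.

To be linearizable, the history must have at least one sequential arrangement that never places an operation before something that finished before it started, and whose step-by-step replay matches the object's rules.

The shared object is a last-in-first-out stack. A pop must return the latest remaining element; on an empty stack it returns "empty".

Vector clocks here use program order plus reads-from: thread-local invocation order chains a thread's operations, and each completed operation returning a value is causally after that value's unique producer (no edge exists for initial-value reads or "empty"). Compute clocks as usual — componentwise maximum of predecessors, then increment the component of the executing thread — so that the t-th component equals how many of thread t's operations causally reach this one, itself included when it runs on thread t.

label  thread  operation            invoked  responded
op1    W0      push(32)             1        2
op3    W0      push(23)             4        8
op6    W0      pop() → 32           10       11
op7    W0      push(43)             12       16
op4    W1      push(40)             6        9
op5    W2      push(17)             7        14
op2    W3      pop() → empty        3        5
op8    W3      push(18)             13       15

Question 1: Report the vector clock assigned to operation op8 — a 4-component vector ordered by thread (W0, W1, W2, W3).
Answer: (0, 0, 0, 2)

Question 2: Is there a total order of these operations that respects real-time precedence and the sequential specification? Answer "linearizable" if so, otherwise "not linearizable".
through event 4 a valid linearization exists; event 5 (op2 responding at time 5) ends that
a single order respects real time; the 2 completed stack operations fail replay along it
include/drop combinations of the 1 pending operation (op3) were all tried; none helps
one such order, op1, op2 (pending dropped), breaks at step 2 where op2 pop() → empty is illegal

not linearizable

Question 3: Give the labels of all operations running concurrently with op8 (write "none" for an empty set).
Answer: op5, op7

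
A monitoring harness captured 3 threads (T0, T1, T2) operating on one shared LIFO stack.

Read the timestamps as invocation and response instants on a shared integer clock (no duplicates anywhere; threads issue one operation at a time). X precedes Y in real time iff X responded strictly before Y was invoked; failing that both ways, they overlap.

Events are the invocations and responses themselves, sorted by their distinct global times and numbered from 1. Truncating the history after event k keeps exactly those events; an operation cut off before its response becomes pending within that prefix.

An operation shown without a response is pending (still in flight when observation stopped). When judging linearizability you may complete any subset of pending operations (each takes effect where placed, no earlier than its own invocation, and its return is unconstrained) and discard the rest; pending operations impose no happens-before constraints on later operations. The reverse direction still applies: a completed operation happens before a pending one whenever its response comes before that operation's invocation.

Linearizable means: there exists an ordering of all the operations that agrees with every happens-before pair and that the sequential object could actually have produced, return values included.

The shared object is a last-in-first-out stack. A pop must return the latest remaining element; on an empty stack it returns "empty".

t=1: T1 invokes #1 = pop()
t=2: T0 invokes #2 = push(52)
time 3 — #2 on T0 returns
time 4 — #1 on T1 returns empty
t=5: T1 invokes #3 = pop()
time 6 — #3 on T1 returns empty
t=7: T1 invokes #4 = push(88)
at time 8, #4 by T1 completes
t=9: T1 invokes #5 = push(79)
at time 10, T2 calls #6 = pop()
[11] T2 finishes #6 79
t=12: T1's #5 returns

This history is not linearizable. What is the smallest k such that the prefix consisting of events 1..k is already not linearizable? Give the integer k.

events 1..5 are linearizable, e.g. via #1, #2:
1. #1 pop() → empty, leaving stack <>
2. #2 push(52), leaving stack <52>
include event 6 — #3 responding at 6 — and every candidate order breaks
one such order, #1, #2, #3, breaks at step 3 where #3 pop() → empty is illegal
one such order, #2, #1, #3, breaks at step 2 where #1 pop() → empty is illegal

6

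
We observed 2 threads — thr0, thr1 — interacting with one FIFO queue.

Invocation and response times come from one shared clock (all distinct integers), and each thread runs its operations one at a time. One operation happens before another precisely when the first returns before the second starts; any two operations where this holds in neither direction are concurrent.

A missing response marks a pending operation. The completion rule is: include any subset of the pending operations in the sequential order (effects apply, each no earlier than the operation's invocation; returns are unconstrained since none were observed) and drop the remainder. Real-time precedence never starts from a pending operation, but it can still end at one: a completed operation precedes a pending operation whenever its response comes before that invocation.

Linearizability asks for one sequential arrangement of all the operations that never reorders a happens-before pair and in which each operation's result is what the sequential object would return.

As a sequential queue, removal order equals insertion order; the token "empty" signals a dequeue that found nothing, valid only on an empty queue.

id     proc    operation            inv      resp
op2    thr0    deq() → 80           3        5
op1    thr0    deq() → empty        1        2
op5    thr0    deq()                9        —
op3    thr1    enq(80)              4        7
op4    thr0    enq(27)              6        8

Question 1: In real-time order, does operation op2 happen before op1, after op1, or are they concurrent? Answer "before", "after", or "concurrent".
op2 spans [3,5], op1 spans [1,2]
resp(op1)=2 < inv(op2)=3

after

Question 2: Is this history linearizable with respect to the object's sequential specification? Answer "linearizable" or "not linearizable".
a witness: op1, op3, op2, op4
after step 1 (op1 deq() → empty): queue <>
after step 2 (op3 enq(80)): queue <80>
after step 3 (op2 deq() → 80): queue <>
after step 4 (op4 enq(27)): queue <27>

linearizable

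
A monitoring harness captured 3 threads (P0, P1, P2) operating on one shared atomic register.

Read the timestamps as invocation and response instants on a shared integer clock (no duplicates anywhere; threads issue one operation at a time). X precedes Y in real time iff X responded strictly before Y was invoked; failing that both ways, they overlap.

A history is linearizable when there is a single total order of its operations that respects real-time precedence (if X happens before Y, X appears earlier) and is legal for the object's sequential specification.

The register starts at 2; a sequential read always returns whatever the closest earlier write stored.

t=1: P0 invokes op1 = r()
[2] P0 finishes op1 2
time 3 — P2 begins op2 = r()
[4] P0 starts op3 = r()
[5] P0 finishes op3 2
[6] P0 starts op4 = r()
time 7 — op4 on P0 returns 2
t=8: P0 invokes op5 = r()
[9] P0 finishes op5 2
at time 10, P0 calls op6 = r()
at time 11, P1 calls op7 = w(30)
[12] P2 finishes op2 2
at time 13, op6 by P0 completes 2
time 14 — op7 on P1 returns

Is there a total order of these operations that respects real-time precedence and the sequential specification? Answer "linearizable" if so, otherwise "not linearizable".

linearizable

a witness: op1, op2, op3, op4, op5, op6, op7
step 1: op1 r() → 2 — value 2
step 2: op2 r() → 2 — value 2
step 3: op3 r() → 2 — value 2
step 4: op4 r() → 2 — value 2
step 5: op5 r() → 2 — value 2
step 6: op6 r() → 2 — value 2
step 7: op7 w(30) — value 30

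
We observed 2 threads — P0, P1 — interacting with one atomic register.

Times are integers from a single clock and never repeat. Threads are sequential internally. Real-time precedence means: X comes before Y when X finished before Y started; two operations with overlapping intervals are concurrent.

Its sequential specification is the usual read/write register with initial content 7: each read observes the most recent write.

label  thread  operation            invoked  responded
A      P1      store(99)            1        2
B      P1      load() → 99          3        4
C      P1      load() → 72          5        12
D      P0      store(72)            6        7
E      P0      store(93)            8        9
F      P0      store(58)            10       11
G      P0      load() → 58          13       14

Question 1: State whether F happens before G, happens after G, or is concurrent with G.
F spans [10,11], G spans [13,14]
resp(F)=11 < inv(G)=13

before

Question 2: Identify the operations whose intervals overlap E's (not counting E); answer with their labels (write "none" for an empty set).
E spans [8,9]: anything still running between times 8 and 9 counts as concurrent
A [1,2]: before
B [3,4]: before
C [5,12]: concurrent
D [6,7]: before
F [10,11]: after
G [13,14]: after

C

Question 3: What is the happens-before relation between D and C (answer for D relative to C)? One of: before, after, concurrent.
D spans [6,7], C spans [5,12]
the intervals overlap in both directions

concurrent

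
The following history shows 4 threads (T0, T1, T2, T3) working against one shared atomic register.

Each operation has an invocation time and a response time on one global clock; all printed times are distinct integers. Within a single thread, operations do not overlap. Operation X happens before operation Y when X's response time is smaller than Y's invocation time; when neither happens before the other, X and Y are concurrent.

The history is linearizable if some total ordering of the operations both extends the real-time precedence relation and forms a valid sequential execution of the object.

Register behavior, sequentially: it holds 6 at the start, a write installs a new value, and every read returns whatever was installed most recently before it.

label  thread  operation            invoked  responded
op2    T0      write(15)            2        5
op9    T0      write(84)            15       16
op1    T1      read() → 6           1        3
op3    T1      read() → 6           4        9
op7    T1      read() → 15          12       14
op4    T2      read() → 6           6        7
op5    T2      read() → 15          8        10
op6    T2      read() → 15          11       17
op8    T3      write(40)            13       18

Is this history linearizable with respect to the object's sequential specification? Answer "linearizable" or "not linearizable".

not linearizable

already the first 7 events (up to op4's response at time 7) admit no linearization; the first 6 still do
2 orders of the 3 completed atomic register ops respect real time; none is legal
include/drop combinations of the 1 pending operation (op3) were all tried; none helps
one such order, op1, op2, op4 (pending dropped), breaks at step 3 where op4 read() → 6 is illegal
one such order, op2, op1, op4 (pending dropped), breaks at step 2 where op1 read() → 6 is illegal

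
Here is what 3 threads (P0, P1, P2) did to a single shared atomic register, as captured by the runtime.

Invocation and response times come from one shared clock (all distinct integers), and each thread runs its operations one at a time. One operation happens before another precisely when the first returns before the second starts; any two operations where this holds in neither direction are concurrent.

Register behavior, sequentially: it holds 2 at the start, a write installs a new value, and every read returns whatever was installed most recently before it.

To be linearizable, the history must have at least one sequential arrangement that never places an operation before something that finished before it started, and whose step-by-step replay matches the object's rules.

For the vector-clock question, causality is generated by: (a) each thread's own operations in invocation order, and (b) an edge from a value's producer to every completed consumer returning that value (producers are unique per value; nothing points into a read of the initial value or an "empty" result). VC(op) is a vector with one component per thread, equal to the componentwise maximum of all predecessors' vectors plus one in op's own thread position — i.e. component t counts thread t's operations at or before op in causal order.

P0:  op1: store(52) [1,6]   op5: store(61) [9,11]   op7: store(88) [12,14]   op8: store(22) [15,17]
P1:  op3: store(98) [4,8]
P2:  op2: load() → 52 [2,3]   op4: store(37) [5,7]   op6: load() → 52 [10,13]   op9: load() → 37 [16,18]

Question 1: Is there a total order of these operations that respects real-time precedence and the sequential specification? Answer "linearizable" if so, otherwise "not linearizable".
not linearizable

through event 12 a valid linearization exists; event 13 (op6 responding at time 13) ends that
real-time-consistent orders of the 6 completed operations: 16 — all fail the atomic register replay
include/drop combinations of the 1 pending operation (op7) were all tried; none helps
for example op1, op2, op3, op4, op5, op6 (pending dropped) fails at step 6: op6 load() → 52 is not legal there
for example op1, op2, op3, op4, op6, op5 (pending dropped) fails at step 5: op6 load() → 52 is not legal there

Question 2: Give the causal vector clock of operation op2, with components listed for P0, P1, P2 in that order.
(1, 0, 1)

no predecessors for op3 (invoked 4): P1 increments from zero → (0, 1, 0)
no predecessors for op1 (invoked 1): P0 increments from zero → (1, 0, 0)
from VC(op1)=(1, 0, 0), op2 (invoked 2) maxes components and bumps P2 → (1, 0, 1)
from VC(op1)=(1, 0, 0), op5 (invoked 9) maxes components and bumps P0 → (2, 0, 0)
from VC(op2)=(1, 0, 1), op4 (invoked 5) maxes components and bumps P2 → (1, 0, 2)
from VC(op5)=(2, 0, 0), op7 (invoked 12) maxes components and bumps P0 → (3, 0, 0)
from VC(op1)=(1, 0, 0), VC(op4)=(1, 0, 2), op6 (invoked 10) maxes components and bumps P2 → (1, 0, 3)
from VC(op7)=(3, 0, 0), op8 (invoked 15) maxes components and bumps P0 → (4, 0, 0)
from VC(op4)=(1, 0, 2), VC(op6)=(1, 0, 3), op9 (invoked 16) maxes components and bumps P2 → (1, 0, 4)
target: VC(op2) = (1, 0, 1)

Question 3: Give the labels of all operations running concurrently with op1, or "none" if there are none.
op2, op3, op4

op1 spans [1,6]: anything still running between times 1 and 6 counts as concurrent
op2 [2,3]: concurrent
op3 [4,8]: concurrent
op4 [5,7]: concurrent
op5 [9,11]: after
op6 [10,13]: after
op7 [12,14]: after
op8 [15,17]: after
op9 [16,18]: after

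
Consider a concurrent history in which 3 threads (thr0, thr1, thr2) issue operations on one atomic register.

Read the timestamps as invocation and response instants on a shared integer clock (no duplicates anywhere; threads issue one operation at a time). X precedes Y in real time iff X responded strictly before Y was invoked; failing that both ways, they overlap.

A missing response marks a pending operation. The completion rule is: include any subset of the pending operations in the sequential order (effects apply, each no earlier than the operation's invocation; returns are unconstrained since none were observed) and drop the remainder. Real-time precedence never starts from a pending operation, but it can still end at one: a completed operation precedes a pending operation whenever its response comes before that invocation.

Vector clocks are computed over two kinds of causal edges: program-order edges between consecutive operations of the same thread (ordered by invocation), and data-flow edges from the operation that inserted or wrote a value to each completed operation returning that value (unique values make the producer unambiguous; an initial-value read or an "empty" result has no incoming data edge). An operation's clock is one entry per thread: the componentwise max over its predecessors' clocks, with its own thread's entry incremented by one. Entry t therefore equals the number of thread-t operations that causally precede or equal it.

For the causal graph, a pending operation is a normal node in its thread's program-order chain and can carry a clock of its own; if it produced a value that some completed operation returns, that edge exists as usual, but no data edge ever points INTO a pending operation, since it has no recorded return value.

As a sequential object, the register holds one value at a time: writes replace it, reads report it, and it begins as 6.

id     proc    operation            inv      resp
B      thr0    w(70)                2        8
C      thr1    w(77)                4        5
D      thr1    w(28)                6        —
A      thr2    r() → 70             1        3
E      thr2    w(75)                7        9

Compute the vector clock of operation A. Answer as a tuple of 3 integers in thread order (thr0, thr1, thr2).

(1, 0, 1)

C (invocation 4): nothing precedes it; thr1's component alone gives (0, 1, 0)
B (invocation 2): nothing precedes it; thr0's component alone gives (1, 0, 0)
invoked at 6, D merges VC(C)=(0, 1, 0) and bumps thr1's slot → (0, 2, 0)
invoked at 1, A merges VC(B)=(1, 0, 0) and bumps thr2's slot → (1, 0, 1)
invoked at 7, E merges VC(A)=(1, 0, 1) and bumps thr2's slot → (1, 0, 2)
target: VC(A) = (1, 0, 1)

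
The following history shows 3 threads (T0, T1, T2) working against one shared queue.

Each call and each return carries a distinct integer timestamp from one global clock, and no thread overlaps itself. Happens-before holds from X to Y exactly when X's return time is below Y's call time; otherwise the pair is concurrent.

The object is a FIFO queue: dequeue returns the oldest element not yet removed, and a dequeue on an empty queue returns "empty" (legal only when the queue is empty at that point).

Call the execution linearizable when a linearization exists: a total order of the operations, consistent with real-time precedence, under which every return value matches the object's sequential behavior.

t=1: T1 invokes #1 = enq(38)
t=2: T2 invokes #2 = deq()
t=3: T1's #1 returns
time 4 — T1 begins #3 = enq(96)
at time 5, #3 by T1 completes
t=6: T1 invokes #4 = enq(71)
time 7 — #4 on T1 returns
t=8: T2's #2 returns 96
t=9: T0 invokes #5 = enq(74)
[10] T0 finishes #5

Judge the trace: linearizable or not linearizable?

events 1..7 are fine; event 8 — the response of #2 at time 8 — makes the prefix non-linearizable
the 4 completed operations admit 4 real-time orders; each fails the queue replay
sample order #1, #2, #3, #4 stalls at step 2 — #2 deq() → 96 has no legal effect
sample order #1, #3, #2, #4 stalls at step 3 — #2 deq() → 96 has no legal effect

not linearizable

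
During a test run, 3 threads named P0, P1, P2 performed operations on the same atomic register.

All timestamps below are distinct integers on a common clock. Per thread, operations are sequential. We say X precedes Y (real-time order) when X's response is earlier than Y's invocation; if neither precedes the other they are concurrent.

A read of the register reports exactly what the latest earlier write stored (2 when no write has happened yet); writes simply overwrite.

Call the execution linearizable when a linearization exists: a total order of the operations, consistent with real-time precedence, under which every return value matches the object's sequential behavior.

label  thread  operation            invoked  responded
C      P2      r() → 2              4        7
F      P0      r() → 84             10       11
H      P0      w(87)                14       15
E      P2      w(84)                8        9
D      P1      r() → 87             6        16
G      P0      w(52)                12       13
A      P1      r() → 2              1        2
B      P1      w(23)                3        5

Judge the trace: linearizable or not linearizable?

linearizable

one valid linearization: A, C, B, E, F, G, H, D
1. A r() → 2, leaving value 2
2. C r() → 2, leaving value 2
3. B w(23), leaving value 23
4. E w(84), leaving value 84
5. F r() → 84, leaving value 84
6. G w(52), leaving value 52
7. H w(87), leaving value 87
8. D r() → 87, leaving value 87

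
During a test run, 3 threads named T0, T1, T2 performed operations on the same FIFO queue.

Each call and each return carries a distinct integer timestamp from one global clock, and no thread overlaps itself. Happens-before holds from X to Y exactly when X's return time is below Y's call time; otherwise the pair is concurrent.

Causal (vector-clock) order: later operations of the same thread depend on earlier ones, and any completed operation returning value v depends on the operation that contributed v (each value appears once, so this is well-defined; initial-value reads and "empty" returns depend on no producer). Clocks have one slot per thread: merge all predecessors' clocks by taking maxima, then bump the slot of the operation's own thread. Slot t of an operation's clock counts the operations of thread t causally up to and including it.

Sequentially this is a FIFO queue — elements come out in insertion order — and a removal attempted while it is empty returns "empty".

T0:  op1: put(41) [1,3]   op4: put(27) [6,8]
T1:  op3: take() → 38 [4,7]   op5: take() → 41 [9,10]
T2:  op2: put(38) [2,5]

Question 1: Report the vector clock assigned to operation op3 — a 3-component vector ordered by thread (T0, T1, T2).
Answer: (0, 1, 1)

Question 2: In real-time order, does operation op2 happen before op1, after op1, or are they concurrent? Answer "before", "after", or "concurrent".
Answer: concurrent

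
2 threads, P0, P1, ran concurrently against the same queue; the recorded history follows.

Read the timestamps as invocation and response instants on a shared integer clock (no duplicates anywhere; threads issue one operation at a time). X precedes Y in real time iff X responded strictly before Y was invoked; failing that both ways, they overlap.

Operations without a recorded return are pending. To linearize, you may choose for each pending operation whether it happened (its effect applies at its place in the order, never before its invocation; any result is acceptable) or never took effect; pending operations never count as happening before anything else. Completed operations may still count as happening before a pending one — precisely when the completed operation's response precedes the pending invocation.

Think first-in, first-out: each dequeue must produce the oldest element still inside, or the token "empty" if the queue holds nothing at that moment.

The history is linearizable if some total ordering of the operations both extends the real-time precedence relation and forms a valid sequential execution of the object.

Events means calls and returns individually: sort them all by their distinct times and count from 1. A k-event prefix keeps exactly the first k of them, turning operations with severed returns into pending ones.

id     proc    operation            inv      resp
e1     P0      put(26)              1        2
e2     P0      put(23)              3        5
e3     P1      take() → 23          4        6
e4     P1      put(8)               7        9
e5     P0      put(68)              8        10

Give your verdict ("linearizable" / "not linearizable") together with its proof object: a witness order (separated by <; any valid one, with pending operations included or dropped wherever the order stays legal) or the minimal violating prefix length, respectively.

not linearizable — minimal violating prefix: 6 events

cut after 5 events: linearizable; cut after 6 events (e3 responds, time 6): not linearizable
all 2 real-time-respecting orders fail — 3 completed queue operations, no legal replay
e.g. e1, e2, e3: illegal at step 3, since e3 take() → 23 cannot apply there
e.g. e1, e3, e2: illegal at step 2, since e3 take() → 23 cannot apply there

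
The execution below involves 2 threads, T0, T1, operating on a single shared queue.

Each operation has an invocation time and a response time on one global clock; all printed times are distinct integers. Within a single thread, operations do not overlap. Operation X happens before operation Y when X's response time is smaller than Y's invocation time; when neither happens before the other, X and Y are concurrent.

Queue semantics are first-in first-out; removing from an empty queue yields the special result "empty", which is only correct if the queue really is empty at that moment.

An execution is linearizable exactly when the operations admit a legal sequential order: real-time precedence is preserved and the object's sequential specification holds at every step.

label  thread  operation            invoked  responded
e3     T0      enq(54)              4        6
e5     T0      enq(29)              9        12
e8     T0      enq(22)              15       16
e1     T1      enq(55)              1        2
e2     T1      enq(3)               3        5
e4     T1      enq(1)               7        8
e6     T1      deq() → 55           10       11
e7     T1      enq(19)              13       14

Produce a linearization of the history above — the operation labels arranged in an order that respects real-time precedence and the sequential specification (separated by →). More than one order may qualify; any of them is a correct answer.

step 1: e1 enq(55) — queue <55>
step 2: e2 enq(3) — queue <55,3>
step 3: e3 enq(54) — queue <55,3,54>
step 4: e4 enq(1) — queue <55,3,54,1>
step 5: e5 enq(29) — queue <55,3,54,1,29>
step 6: e6 deq() → 55 — queue <3,54,1,29>
step 7: e7 enq(19) — queue <3,54,1,29,19>
step 8: e8 enq(22) — queue <3,54,1,29,19,22>

e1 → e2 → e3 → e4 → e5 → e6 → e7 → e8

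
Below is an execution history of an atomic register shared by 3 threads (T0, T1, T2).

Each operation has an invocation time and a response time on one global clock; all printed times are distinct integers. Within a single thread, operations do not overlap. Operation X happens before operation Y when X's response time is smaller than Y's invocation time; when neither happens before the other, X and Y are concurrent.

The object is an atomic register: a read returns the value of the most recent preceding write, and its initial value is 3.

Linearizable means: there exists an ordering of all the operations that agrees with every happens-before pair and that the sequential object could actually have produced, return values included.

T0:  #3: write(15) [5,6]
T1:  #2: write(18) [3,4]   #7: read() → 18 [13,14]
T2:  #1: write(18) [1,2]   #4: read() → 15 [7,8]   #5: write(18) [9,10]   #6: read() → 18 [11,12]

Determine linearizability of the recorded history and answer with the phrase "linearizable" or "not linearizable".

one valid linearization: #1, #2, #3, #4, #5, #6, #7
after step 1 (#1 write(18)): value 18
after step 2 (#2 write(18)): value 18
after step 3 (#3 write(15)): value 15
after step 4 (#4 read() → 15): value 15
after step 5 (#5 write(18)): value 18
after step 6 (#6 read() → 18): value 18
after step 7 (#7 read() → 18): value 18

linearizable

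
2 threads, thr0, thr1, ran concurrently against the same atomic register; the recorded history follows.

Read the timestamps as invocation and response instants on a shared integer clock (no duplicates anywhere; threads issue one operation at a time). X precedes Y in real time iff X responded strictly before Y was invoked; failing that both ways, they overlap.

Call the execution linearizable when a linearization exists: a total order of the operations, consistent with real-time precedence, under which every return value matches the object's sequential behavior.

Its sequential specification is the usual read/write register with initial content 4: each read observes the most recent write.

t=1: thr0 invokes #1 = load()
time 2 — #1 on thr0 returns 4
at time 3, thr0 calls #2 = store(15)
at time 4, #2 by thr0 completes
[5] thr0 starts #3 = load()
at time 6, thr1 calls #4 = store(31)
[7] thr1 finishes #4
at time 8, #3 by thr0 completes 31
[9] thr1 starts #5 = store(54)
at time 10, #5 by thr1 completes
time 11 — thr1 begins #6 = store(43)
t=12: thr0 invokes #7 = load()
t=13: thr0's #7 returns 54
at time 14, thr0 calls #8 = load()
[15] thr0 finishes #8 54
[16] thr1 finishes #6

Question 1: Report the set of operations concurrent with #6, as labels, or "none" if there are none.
#7, #8

#6 spans [11,16]: anything still running between times 11 and 16 counts as concurrent
#1 [1,2]: before
#2 [3,4]: before
#3 [5,8]: before
#4 [6,7]: before
#5 [9,10]: before
#7 [12,13]: concurrent
#8 [14,15]: concurrent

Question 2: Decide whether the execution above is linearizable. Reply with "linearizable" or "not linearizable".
linearizable

a witness: #1, #2, #4, #3, #5, #7, #8, #6
1. #1 load() → 4, leaving value 4
2. #2 store(15), leaving value 15
3. #4 store(31), leaving value 31
4. #3 load() → 31, leaving value 31
5. #5 store(54), leaving value 54
6. #7 load() → 54, leaving value 54
7. #8 load() → 54, leaving value 54
8. #6 store(43), leaving value 43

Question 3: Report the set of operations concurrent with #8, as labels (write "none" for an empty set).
#6

overlap test against #8 [14,15]: concurrent iff the interval meets 14..15
#1 [1,2]: before
#2 [3,4]: before
#3 [5,8]: before
#4 [6,7]: before
#5 [9,10]: before
#6 [11,16]: concurrent
#7 [12,13]: before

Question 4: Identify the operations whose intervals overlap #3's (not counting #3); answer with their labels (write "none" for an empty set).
#4

concurrent with #3 ([5,8]): every op whose interval crosses 5..8
#1 [1,2]: before
#2 [3,4]: before
#4 [6,7]: concurrent
#5 [9,10]: after
#6 [11,16]: after
#7 [12,13]: after
#8 [14,15]: after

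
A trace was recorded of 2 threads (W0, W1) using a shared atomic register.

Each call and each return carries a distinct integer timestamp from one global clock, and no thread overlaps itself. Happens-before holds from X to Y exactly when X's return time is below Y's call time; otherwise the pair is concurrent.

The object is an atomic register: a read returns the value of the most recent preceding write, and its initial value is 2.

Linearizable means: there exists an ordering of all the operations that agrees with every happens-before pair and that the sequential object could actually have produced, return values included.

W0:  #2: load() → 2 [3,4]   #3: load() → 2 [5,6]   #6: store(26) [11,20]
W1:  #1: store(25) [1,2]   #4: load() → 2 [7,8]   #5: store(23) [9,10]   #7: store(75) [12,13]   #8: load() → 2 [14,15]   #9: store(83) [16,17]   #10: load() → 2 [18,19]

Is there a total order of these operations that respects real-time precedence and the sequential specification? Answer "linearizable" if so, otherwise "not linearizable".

prefix check: 1..3 passes, 1..4 fails once #2's time-4 response joins
exhaustive check: the 2 completed atomic register ops admit one real-time order; illegal
e.g. #1, #2: illegal at step 2, since #2 load() → 2 cannot apply there

not linearizable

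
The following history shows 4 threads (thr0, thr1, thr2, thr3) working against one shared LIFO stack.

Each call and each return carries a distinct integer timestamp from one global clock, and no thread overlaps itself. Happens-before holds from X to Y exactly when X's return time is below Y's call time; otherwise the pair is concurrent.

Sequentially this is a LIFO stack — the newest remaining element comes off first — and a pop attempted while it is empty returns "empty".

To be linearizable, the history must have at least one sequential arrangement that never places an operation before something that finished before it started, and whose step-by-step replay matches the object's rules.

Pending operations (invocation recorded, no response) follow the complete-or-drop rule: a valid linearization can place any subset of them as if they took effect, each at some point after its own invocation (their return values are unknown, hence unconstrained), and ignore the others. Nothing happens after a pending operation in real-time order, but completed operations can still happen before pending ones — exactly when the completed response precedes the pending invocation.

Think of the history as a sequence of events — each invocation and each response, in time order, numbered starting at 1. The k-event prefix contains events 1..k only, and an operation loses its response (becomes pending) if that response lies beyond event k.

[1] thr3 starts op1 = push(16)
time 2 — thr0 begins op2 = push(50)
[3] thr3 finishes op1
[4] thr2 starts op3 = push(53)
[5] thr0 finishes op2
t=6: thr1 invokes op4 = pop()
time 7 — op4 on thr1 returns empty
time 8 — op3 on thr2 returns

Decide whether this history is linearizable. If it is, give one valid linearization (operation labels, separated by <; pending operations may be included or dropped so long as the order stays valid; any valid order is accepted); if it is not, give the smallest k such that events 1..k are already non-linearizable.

not linearizable — minimal violating prefix: 7 events

cut after 6 events: linearizable; cut after 7 events (op4 responds, time 7): not linearizable
every one of the 2 real-time-consistent orders over 3 completed LIFO stack ops fails the sequential spec
no escape via the 1 pending operation (op3): every completion choice fails
sample order op1, op2, op4 (pending dropped) stalls at step 3 — op4 pop() → empty has no legal effect
sample order op2, op1, op4 (pending dropped) stalls at step 3 — op4 pop() → empty has no legal effect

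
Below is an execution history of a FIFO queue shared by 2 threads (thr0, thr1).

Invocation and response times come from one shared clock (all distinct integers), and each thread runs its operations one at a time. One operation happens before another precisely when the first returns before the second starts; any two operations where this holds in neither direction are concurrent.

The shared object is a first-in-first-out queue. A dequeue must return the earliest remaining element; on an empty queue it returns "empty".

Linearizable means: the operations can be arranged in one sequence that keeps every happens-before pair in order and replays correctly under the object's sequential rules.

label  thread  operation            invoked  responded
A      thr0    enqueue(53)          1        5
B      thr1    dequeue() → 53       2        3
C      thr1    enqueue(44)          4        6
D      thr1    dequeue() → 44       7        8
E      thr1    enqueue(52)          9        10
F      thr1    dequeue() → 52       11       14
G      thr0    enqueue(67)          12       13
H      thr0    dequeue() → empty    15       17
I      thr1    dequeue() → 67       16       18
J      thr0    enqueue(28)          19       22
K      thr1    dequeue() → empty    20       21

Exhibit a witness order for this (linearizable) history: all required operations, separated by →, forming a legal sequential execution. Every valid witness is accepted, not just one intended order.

A → B → C → D → E → F → G → I → H → K → J

1. A enqueue(53), leaving queue <53>
2. B dequeue() → 53, leaving queue <>
3. C enqueue(44), leaving queue <44>
4. D dequeue() → 44, leaving queue <>
5. E enqueue(52), leaving queue <52>
6. F dequeue() → 52, leaving queue <>
7. G enqueue(67), leaving queue <67>
8. I dequeue() → 67, leaving queue <>
9. H dequeue() → empty, leaving queue <>
10. K dequeue() → empty, leaving queue <>
11. J enqueue(28), leaving queue <28>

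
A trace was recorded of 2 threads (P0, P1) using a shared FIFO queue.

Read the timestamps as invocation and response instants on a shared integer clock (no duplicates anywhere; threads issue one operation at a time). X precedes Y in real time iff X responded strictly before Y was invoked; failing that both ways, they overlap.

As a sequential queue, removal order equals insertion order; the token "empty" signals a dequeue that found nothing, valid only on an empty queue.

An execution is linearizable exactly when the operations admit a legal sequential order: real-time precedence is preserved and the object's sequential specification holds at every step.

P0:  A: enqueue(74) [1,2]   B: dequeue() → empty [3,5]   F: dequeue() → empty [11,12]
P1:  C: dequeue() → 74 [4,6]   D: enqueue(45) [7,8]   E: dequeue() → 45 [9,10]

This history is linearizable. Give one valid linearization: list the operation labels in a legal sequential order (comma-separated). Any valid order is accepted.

1. A enqueue(74), leaving queue <74>
2. C dequeue() → 74, leaving queue <>
3. B dequeue() → empty, leaving queue <>
4. D enqueue(45), leaving queue <45>
5. E dequeue() → 45, leaving queue <>
6. F dequeue() → empty, leaving queue <>

A, C, B, D, E, F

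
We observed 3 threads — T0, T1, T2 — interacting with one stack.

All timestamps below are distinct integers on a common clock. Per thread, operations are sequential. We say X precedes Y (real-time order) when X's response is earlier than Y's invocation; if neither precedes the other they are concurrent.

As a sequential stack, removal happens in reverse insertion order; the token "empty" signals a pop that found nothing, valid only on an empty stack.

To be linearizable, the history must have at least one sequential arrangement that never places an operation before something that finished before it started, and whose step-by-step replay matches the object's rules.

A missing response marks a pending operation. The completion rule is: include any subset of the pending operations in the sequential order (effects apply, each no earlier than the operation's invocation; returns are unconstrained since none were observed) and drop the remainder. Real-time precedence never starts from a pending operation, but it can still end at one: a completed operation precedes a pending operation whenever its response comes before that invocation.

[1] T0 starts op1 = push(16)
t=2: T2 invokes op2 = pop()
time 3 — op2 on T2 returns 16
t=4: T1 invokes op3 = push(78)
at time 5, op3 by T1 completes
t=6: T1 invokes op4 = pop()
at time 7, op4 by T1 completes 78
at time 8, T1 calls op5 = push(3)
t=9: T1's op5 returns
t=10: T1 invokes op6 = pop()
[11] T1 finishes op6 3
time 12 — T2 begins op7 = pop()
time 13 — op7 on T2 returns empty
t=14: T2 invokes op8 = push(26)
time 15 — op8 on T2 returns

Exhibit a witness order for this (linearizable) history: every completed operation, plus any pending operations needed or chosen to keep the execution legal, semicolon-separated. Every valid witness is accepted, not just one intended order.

1. op1 push(16) (pending, included), leaving stack <16>
2. op2 pop() → 16, leaving stack <>
3. op3 push(78), leaving stack <78>
4. op4 pop() → 78, leaving stack <>
5. op5 push(3), leaving stack <3>
6. op6 pop() → 3, leaving stack <>
7. op7 pop() → empty, leaving stack <>
8. op8 push(26), leaving stack <26>

op1; op2; op3; op4; op5; op6; op7; op8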